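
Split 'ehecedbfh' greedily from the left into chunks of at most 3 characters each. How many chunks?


'ehecedbfh' has 9 characters.
Chunking with max size 3:
  Chunk 1: 'ehe' (positions 0-2)
  Chunk 2: 'ced' (positions 3-5)
  Chunk 3: 'bfh' (positions 6-8)
Total chunks: ceil(9 / 3) = 3

3


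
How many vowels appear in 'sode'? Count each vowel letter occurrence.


Scanning each character of 'sode':
  Position 1: 's' -> consonant (running count: 0)
  Position 2: 'o' -> vowel (running count: 1)
  Position 3: 'd' -> consonant (running count: 1)
  Position 4: 'e' -> vowel (running count: 2)
Total vowels: 2

2


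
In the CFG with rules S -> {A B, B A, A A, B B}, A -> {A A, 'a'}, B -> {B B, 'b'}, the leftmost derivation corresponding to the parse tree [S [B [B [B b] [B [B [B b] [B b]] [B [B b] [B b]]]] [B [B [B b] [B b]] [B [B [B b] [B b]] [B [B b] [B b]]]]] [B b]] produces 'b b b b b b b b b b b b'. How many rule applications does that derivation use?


Every bracketed nonterminal node [X ...] in the tree is produced by exactly one rule application.
Reading the tree off as a leftmost derivation:
  Step 1: S  =>  B B   (applied S -> B B)
  Step 2: B B  =>  B B B   (applied B -> B B)
  Step 3: B B B  =>  B B B B   (applied B -> B B)
  Step 4: B B B B  =>  b B B B   (applied B -> b)
  Step 5: b B B B  =>  b B B B B   (applied B -> B B)
  Step 6: b B B B B  =>  b B B B B B   (applied B -> B B)
  Step 7: b B B B B B  =>  b b B B B B   (applied B -> b)
  Step 8: b b B B B B  =>  b b b B B B   (applied B -> b)
  Step 9: b b b B B B  =>  b b b B B B B   (applied B -> B B)
  Step 10: b b b B B B B  =>  b b b b B B B   (applied B -> b)
  Step 11: b b b b B B B  =>  b b b b b B B   (applied B -> b)
  Step 12: b b b b b B B  =>  b b b b b B B B   (applied B -> B B)
  Step 13: b b b b b B B B  =>  b b b b b B B B B   (applied B -> B B)
  Step 14: b b b b b B B B B  =>  b b b b b b B B B   (applied B -> b)
  Step 15: b b b b b b B B B  =>  b b b b b b b B B   (applied B -> b)
  Step 16: b b b b b b b B B  =>  b b b b b b b B B B   (applied B -> B B)
  Step 17: b b b b b b b B B B  =>  b b b b b b b B B B B   (applied B -> B B)
  Step 18: b b b b b b b B B B B  =>  b b b b b b b b B B B   (applied B -> b)
  Step 19: b b b b b b b b B B B  =>  b b b b b b b b b B B   (applied B -> b)
  Step 20: b b b b b b b b b B B  =>  b b b b b b b b b B B B   (applied B -> B B)
  Step 21: b b b b b b b b b B B B  =>  b b b b b b b b b b B B   (applied B -> b)
  Step 22: b b b b b b b b b b B B  =>  b b b b b b b b b b b B   (applied B -> b)
  Step 23: b b b b b b b b b b b B  =>  b b b b b b b b b b b b   (applied B -> b)
Final yield: b b b b b b b b b b b b
Total rewrite steps: 23

23


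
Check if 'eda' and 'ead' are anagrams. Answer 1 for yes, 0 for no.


Sort characters of 'eda': 'ade'
Sort characters of 'ead': 'ade'
Sorted forms match -> they ARE anagrams
Result: 1

1


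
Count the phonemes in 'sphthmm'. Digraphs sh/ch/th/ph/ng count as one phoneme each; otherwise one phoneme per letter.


Parsing 'sphthmm' greedily, digraphs first:
  's' -> consonant phoneme (phonemes so far: 1)
  'ph' -> digraph (1 consonant phoneme) (phonemes so far: 2)
  'th' -> digraph (1 consonant phoneme) (phonemes so far: 3)
  'm' -> consonant phoneme (phonemes so far: 4)
  'm' -> consonant phoneme (phonemes so far: 5)
Total phonemes: 5

5


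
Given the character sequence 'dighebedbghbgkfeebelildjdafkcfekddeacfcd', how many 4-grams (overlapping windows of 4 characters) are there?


String 'dighebedbghbgkfeebelildjdafkcfekddeacfcd' has length L = 40.
Number of overlapping n-grams = L - n + 1
Substituting: 40 - 4 + 1 = 37

37


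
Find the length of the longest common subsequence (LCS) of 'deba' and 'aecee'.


DP table for LCS of 'deba' and 'aecee':
       a  e  c  e  e
    0  0  0  0  0  0
  d 0  0  0  0  0  0
  e 0  0  1  1  1  1
  b 0  0  1  1  1  1
  a 0  1  1  1  1  1
LCS: 'e'
LCS length = 1

1


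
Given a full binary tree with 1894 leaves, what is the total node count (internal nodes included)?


Leaf nodes (terminals): 1894
Internal nodes = n - 1 = 1894 - 1 = 1893
Total = leaves + internal = 1894 + 1893 = 3787

3787


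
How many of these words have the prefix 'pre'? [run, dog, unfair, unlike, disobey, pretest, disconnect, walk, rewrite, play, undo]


Checking each word for prefix 'pre':
  'run' -> no (count: 0)
  'dog' -> no (count: 0)
  'unfair' -> no (count: 0)
  'unlike' -> no (count: 0)
  'disobey' -> no (count: 0)
  'pretest' -> YES, starts with 'pre' (count: 1)
  'disconnect' -> no (count: 1)
  'walk' -> no (count: 1)
  'rewrite' -> no (count: 1)
  'play' -> no (count: 1)
  'undo' -> no (count: 1)
Total with prefix 'pre': 1

1


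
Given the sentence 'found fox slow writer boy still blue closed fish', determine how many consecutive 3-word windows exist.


Word trigrams from [9] words:
  Trigram 1: (found fox slow)
  Trigram 2: (fox slow writer)
  Trigram 3: (slow writer boy)
  Trigram 4: (writer boy still)
  Trigram 5: (boy still blue)
  Trigram 6: (still blue closed)
  Trigram 7: (blue closed fish)
Total word trigrams: 9 - 2 = 7

7


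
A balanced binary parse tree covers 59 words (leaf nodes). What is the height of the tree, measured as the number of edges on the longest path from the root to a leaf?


In a balanced binary tree with n leaves the deepest leaf is ceil(log2(n)) edges below the root.
log2(59) = 5.8826
ceil(5.8826) = 6
height (edges) = 6

6


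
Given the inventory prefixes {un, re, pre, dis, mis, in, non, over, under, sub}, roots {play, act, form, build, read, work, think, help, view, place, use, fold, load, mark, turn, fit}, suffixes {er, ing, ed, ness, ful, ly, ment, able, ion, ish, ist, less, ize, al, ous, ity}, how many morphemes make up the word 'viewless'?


Segmenting 'viewless' against the inventory:
  'view' -> root (morpheme 1)
  'less' -> suffix (morpheme 2)
Total morphemes: 2

2


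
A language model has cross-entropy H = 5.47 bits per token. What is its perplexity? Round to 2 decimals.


Perplexity formula: PP = 2^H
H = 5.47
PP = 2^5.47
Decompose: 2^5.47 = 2^5 * 2^0.47
2^5 = 32, 2^0.47 ~ 1.3851095
PP ~ 32 * 1.3851095 = 44.3235040
Rounded to 2 decimals: 44.32

44.32


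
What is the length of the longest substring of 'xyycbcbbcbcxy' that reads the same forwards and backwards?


Scanning 'xyycbcbbcbcxy' for palindromic substrings.
Substring at positions 3-10: 'cbcbbcbc'.
Check: reverse('cbcbbcbc') = 'cbcbbcbc' -> palindrome confirmed.
Neighbouring characters ('y' / 'x') break symmetry, so it cannot extend further.
No longer palindromic substring exists; longest length = 8

8


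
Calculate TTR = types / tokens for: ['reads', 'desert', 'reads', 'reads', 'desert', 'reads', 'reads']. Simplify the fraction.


Tokens: 7
Unique types: ('desert', 'reads') = 2
TTR = 2/7
Already in lowest terms.

2/7


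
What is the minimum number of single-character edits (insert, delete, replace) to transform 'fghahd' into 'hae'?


Building DP table for s1='fghahd' (len 6) and s2='hae' (len 3):
       h  a  e
    0  1  2  3
  f 1  1  2  3
  g 2  2  2  3
  h 3  2  3  3
  a 4  3  2  3
  h 5  4  3  3
  d 6  5  4  4
Edit distance = dp[6][3] = 4

4


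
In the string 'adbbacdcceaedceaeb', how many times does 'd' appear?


Scanning 'adbbacdcceaedceaeb' for 'd':
  Position 1: 'd' -> MATCH (count: 1)
  Position 6: 'd' -> MATCH (count: 2)
  Position 12: 'd' -> MATCH (count: 3)
Total occurrences of 'd': 3

3


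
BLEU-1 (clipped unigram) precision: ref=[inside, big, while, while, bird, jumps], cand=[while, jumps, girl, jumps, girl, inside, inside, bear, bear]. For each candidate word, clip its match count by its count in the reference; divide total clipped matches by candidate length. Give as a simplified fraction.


Reference word counts: {'big': 1, 'bird': 1, 'inside': 1, 'jumps': 1, 'while': 2}
Checking each candidate word (with clipping):
  'while' -> in reference (ref count 2, used 1/2) -> match (matches: 1)
  'jumps' -> in reference (ref count 1, used 1/1) -> match (matches: 2)
  'girl' -> not in reference -> no match (matches: 2)
  'jumps' -> ref count 1 already used up (1/1) -> clipped, no match (matches: 2)
  'girl' -> not in reference -> no match (matches: 2)
  'inside' -> in reference (ref count 1, used 1/1) -> match (matches: 3)
  'inside' -> ref count 1 already used up (1/1) -> clipped, no match (matches: 3)
  'bear' -> not in reference -> no match (matches: 3)
  'bear' -> not in reference -> no match (matches: 3)
Clipped matches: 3, Candidate length: 9
Precision = 3/9 = 1/3

1/3


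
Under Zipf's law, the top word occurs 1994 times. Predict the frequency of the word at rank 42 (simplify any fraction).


Zipf's law: freq(rank) = f1 / rank
f1 = 1994, rank = 42
freq = 1994 / 42
GCD(1994, 42) = 2
Simplified: 997/21

997/21


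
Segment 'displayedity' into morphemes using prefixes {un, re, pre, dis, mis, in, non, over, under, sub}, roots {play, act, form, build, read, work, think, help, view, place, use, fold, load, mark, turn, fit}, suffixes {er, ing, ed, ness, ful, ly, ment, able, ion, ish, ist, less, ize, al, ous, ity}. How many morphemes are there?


Segmenting 'displayedity' against the inventory:
  'dis' -> prefix (morpheme 1)
  'play' -> root (morpheme 2)
  'ed' -> suffix (morpheme 3)
  'ity' -> suffix (morpheme 4)
Total morphemes: 4

4


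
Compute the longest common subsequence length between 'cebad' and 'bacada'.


DP table for LCS of 'cebad' and 'bacada':
       b  a  c  a  d  a
    0  0  0  0  0  0  0
  c 0  0  0  1  1  1  1
  e 0  0  0  1  1  1  1
  b 0  1  1  1  1  1  1
  a 0  1  2  2  2  2  2
  d 0  1  2  2  2  3  3
LCS: 'cad'
LCS length = 3

3


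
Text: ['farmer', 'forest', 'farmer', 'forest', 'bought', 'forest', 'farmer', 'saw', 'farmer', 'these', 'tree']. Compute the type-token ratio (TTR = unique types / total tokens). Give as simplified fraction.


Tokens: 11
Unique types: ('bought', 'farmer', 'forest', 'saw', 'these', 'tree') = 6
TTR = 6/11
Already in lowest terms.

6/11


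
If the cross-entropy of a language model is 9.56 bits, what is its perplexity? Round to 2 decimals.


Perplexity formula: PP = 2^H
H = 9.56
PP = 2^9.56
Decompose: 2^9.56 = 2^9 * 2^0.56
2^9 = 512, 2^0.56 ~ 1.4742692
PP ~ 512 * 1.4742692 = 754.8258304
Rounded to 2 decimals: 754.83

754.83


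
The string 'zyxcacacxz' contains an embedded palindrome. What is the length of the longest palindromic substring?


Scanning 'zyxcacacxz' for palindromic substrings.
Substring at positions 2-8: 'xcacacx'.
Check: reverse('xcacacx') = 'xcacacx' -> palindrome confirmed.
Neighbouring characters ('y' / 'z') break symmetry, so it cannot extend further.
No longer palindromic substring exists; longest length = 7

7


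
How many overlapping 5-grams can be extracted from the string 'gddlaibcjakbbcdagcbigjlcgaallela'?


String 'gddlaibcjakbbcdagcbigjlcgaallela' has length L = 32.
Number of overlapping n-grams = L - n + 1
Substituting: 32 - 5 + 1 = 28

28


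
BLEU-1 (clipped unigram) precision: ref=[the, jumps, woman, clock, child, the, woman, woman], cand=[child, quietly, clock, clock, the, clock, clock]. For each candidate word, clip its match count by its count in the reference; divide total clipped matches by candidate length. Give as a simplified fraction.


Reference word counts: {'child': 1, 'clock': 1, 'jumps': 1, 'the': 2, 'woman': 3}
Checking each candidate word (with clipping):
  'child' -> in reference (ref count 1, used 1/1) -> match (matches: 1)
  'quietly' -> not in reference -> no match (matches: 1)
  'clock' -> in reference (ref count 1, used 1/1) -> match (matches: 2)
  'clock' -> ref count 1 already used up (1/1) -> clipped, no match (matches: 2)
  'the' -> in reference (ref count 2, used 1/2) -> match (matches: 3)
  'clock' -> ref count 1 already used up (1/1) -> clipped, no match (matches: 3)
  'clock' -> ref count 1 already used up (1/1) -> clipped, no match (matches: 3)
Clipped matches: 3, Candidate length: 7
Precision = 3/7

3/7


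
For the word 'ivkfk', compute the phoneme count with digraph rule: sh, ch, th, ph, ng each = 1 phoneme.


Parsing 'ivkfk' greedily, digraphs first:
  'i' -> vowel phoneme (phonemes so far: 1)
  'v' -> consonant phoneme (phonemes so far: 2)
  'k' -> consonant phoneme (phonemes so far: 3)
  'f' -> consonant phoneme (phonemes so far: 4)
  'k' -> consonant phoneme (phonemes so far: 5)
Total phonemes: 5

5


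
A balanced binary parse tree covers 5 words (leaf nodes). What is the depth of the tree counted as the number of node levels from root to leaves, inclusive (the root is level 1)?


In a balanced binary tree with n leaves the deepest leaf is ceil(log2(n)) edges below the root,
so counting node levels inclusive of root and leaves gives ceil(log2(n)) + 1 levels.
log2(5) = 2.3219
ceil(2.3219) = 3
levels = 3 + 1 = 4

4


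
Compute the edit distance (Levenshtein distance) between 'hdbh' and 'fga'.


Building DP table for s1='hdbh' (len 4) and s2='fga' (len 3):
       f  g  a
    0  1  2  3
  h 1  1  2  3
  d 2  2  2  3
  b 3  3  3  3
  h 4  4  4  4
Edit distance = dp[4][3] = 4

4


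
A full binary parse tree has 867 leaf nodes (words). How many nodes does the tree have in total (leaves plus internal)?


Leaf nodes (terminals): 867
Internal nodes = n - 1 = 867 - 1 = 866
Total = leaves + internal = 867 + 866 = 1733

1733


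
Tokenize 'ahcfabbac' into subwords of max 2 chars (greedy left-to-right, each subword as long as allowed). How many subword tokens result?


'ahcfabbac' has 9 characters.
Chunking with max size 2:
  Chunk 1: 'ah' (positions 0-1)
  Chunk 2: 'cf' (positions 2-3)
  Chunk 3: 'ab' (positions 4-5)
  Chunk 4: 'ba' (positions 6-7)
  Chunk 5: 'c' (positions 8-8)
Total chunks: ceil(9 / 2) = 5

5


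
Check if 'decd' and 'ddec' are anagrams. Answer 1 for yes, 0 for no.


Sort characters of 'decd': 'cdde'
Sort characters of 'ddec': 'cdde'
Sorted forms match -> they ARE anagrams
Result: 1

1


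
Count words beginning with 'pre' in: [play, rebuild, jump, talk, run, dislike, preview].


Checking each word for prefix 'pre':
  'play' -> no (count: 0)
  'rebuild' -> no (count: 0)
  'jump' -> no (count: 0)
  'talk' -> no (count: 0)
  'run' -> no (count: 0)
  'dislike' -> no (count: 0)
  'preview' -> YES, starts with 'pre' (count: 1)
Total with prefix 'pre': 1

1


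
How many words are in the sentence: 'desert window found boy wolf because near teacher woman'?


Counting words by splitting on spaces:
  Word 1: 'desert'
  Word 2: 'window'
  Word 3: 'found'
  Word 4: 'boy'
  Word 5: 'wolf'
  Word 6: 'because'
  Word 7: 'near'
  Word 8: 'teacher'
  Word 9: 'woman'
Total words: 9

9


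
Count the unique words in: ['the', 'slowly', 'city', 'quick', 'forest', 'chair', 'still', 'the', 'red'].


Listing all tokens and tracking unique types:
  Token 1: 'the' -> NEW (unique so far: 1)
  Token 2: 'slowly' -> NEW (unique so far: 2)
  Token 3: 'city' -> NEW (unique so far: 3)
  Token 4: 'quick' -> NEW (unique so far: 4)
  Token 5: 'forest' -> NEW (unique so far: 5)
  Token 6: 'chair' -> NEW (unique so far: 6)
  Token 7: 'still' -> NEW (unique so far: 7)
  Token 8: 'the' -> duplicate (unique so far: 7)
  Token 9: 'red' -> NEW (unique so far: 8)
Unique types: ('chair', 'city', 'forest', 'quick', 'red', 'slowly', 'still', 'the')
Vocabulary size: 8

8


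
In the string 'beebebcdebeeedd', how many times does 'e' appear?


Scanning 'beebebcdebeeedd' for 'e':
  Position 1: 'e' -> MATCH (count: 1)
  Position 2: 'e' -> MATCH (count: 2)
  Position 4: 'e' -> MATCH (count: 3)
  Position 8: 'e' -> MATCH (count: 4)
  Position 10: 'e' -> MATCH (count: 5)
  Position 11: 'e' -> MATCH (count: 6)
  Position 12: 'e' -> MATCH (count: 7)
Total occurrences of 'e': 7

7


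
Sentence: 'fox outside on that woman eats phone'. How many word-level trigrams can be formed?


Word trigrams from [7] words:
  Trigram 1: (fox outside on)
  Trigram 2: (outside on that)
  Trigram 3: (on that woman)
  Trigram 4: (that woman eats)
  Trigram 5: (woman eats phone)
Total word trigrams: 7 - 2 = 5

5


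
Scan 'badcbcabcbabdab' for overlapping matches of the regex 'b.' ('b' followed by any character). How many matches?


Pattern: b. means 'b' followed by any character.
Scanning 'badcbcabcbabdab' position-by-position:
  Pos 0: window 'ba' -> MATCH
  Pos 1: window 'ad' -> no
  Pos 2: window 'dc' -> no
  Pos 3: window 'cb' -> no
  Pos 4: window 'bc' -> MATCH
  Pos 5: window 'ca' -> no
  Pos 6: window 'ab' -> no
  Pos 7: window 'bc' -> MATCH
  Pos 8: window 'cb' -> no
  Pos 9: window 'ba' -> MATCH
  Pos 10: window 'ab' -> no
  Pos 11: window 'bd' -> MATCH
  Pos 12: window 'da' -> no
  Pos 13: window 'ab' -> no
  Pos 14: window 'b' -> no
Total matches: 5

5


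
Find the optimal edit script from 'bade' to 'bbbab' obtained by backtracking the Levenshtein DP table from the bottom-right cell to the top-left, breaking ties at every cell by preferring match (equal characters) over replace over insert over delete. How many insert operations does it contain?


Edit distance = 4. Backtracking from cell (4, 5) with preference match > replace > insert > delete,
then listing the resulting alignment 'bade' -> 'bbbab' left to right:
  Step 1: insert 'b' [insertion #1]
  Step 2: keep 'b'
  Step 3: replace a->b
  Step 4: replace d->a
  Step 5: replace e->b
Total insertions: 1

1


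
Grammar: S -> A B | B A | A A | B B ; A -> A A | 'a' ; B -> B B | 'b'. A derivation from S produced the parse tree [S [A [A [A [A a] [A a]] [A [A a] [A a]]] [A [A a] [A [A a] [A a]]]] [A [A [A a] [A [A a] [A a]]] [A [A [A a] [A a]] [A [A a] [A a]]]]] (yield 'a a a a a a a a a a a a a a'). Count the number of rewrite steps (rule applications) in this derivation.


Every bracketed nonterminal node [X ...] in the tree is produced by exactly one rule application.
Reading the tree off as a leftmost derivation:
  Step 1: S  =>  A A   (applied S -> A A)
  Step 2: A A  =>  A A A   (applied A -> A A)
  Step 3: A A A  =>  A A A A   (applied A -> A A)
  Step 4: A A A A  =>  A A A A A   (applied A -> A A)
  Step 5: A A A A A  =>  a A A A A   (applied A -> a)
  Step 6: a A A A A  =>  a a A A A   (applied A -> a)
  Step 7: a a A A A  =>  a a A A A A   (applied A -> A A)
  Step 8: a a A A A A  =>  a a a A A A   (applied A -> a)
  Step 9: a a a A A A  =>  a a a a A A   (applied A -> a)
  Step 10: a a a a A A  =>  a a a a A A A   (applied A -> A A)
  Step 11: a a a a A A A  =>  a a a a a A A   (applied A -> a)
  Step 12: a a a a a A A  =>  a a a a a A A A   (applied A -> A A)
  Step 13: a a a a a A A A  =>  a a a a a a A A   (applied A -> a)
  Step 14: a a a a a a A A  =>  a a a a a a a A   (applied A -> a)
  Step 15: a a a a a a a A  =>  a a a a a a a A A   (applied A -> A A)
  Step 16: a a a a a a a A A  =>  a a a a a a a A A A   (applied A -> A A)
  Step 17: a a a a a a a A A A  =>  a a a a a a a a A A   (applied A -> a)
  Step 18: a a a a a a a a A A  =>  a a a a a a a a A A A   (applied A -> A A)
  Step 19: a a a a a a a a A A A  =>  a a a a a a a a a A A   (applied A -> a)
  Step 20: a a a a a a a a a A A  =>  a a a a a a a a a a A   (applied A -> a)
  Step 21: a a a a a a a a a a A  =>  a a a a a a a a a a A A   (applied A -> A A)
  Step 22: a a a a a a a a a a A A  =>  a a a a a a a a a a A A A   (applied A -> A A)
  Step 23: a a a a a a a a a a A A A  =>  a a a a a a a a a a a A A   (applied A -> a)
  Step 24: a a a a a a a a a a a A A  =>  a a a a a a a a a a a a A   (applied A -> a)
  Step 25: a a a a a a a a a a a a A  =>  a a a a a a a a a a a a A A   (applied A -> A A)
  Step 26: a a a a a a a a a a a a A A  =>  a a a a a a a a a a a a a A   (applied A -> a)
  Step 27: a a a a a a a a a a a a a A  =>  a a a a a a a a a a a a a a   (applied A -> a)
Final yield: a a a a a a a a a a a a a a
Total rewrite steps: 27

27


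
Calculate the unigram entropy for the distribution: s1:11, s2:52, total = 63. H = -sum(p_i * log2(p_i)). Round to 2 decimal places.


Computing entropy H = -sum(p_i * log2(p_i)):
  s1: p = 11/63 = 0.1746, -p*log2(p) = 0.4396
  s2: p = 52/63 = 0.8254, -p*log2(p) = 0.2285
H = sum of terms = 0.6681
Rounded to 2 decimals: 0.67

0.67


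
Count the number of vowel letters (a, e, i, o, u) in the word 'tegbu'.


Scanning each character of 'tegbu':
  Position 1: 't' -> consonant (running count: 0)
  Position 2: 'e' -> vowel (running count: 1)
  Position 3: 'g' -> consonant (running count: 1)
  Position 4: 'b' -> consonant (running count: 1)
  Position 5: 'u' -> vowel (running count: 2)
Total vowels: 2

2


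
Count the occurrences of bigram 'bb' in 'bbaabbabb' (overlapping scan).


Scanning 'bbaabbabb' for bigram 'bb':
  Position 0: 'bb' -> MATCH
  Position 1: 'ba' -> no
  Position 2: 'aa' -> no
  Position 3: 'ab' -> no
  Position 4: 'bb' -> MATCH
  Position 5: 'ba' -> no
  Position 6: 'ab' -> no
  Position 7: 'bb' -> MATCH
Total matches: 3

3


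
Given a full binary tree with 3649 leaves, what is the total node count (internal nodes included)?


Leaf nodes (terminals): 3649
Internal nodes = n - 1 = 3649 - 1 = 3648
Total = leaves + internal = 3649 + 3648 = 7297

7297


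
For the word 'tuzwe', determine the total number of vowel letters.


Scanning each character of 'tuzwe':
  Position 1: 't' -> consonant (running count: 0)
  Position 2: 'u' -> vowel (running count: 1)
  Position 3: 'z' -> consonant (running count: 1)
  Position 4: 'w' -> consonant (running count: 1)
  Position 5: 'e' -> vowel (running count: 2)
Total vowels: 2

2


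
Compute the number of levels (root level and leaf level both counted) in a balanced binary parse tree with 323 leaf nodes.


In a balanced binary tree with n leaves the deepest leaf is ceil(log2(n)) edges below the root,
so counting node levels inclusive of root and leaves gives ceil(log2(n)) + 1 levels.
log2(323) = 8.3354
ceil(8.3354) = 9
levels = 9 + 1 = 10

10


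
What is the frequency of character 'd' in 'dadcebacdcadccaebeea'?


Scanning 'dadcebacdcadccaebeea' for 'd':
  Position 0: 'd' -> MATCH (count: 1)
  Position 2: 'd' -> MATCH (count: 2)
  Position 8: 'd' -> MATCH (count: 3)
  Position 11: 'd' -> MATCH (count: 4)
Total occurrences of 'd': 4

4


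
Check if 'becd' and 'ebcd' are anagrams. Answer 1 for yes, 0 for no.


Sort characters of 'becd': 'bcde'
Sort characters of 'ebcd': 'bcde'
Sorted forms match -> they ARE anagrams
Result: 1

1


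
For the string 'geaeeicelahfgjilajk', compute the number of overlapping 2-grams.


String 'geaeeicelahfgjilajk' has length L = 19.
Number of overlapping n-grams = L - n + 1
Substituting: 19 - 2 + 1 = 18

18


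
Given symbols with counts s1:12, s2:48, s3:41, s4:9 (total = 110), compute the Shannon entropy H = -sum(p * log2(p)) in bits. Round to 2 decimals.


Computing entropy H = -sum(p_i * log2(p_i)):
  s1: p = 12/110 = 0.1091, -p*log2(p) = 0.3487
  s2: p = 48/110 = 0.4364, -p*log2(p) = 0.5221
  s3: p = 41/110 = 0.3727, -p*log2(p) = 0.5307
  s4: p = 9/110 = 0.0818, -p*log2(p) = 0.2955
H = sum of terms = 1.6970
Rounded to 2 decimals: 1.70

1.70


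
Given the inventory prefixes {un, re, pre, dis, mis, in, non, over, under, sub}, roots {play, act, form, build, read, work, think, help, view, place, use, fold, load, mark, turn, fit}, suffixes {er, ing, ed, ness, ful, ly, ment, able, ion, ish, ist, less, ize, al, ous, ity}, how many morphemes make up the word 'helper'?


Segmenting 'helper' against the inventory:
  'help' -> root (morpheme 1)
  'er' -> suffix (morpheme 2)
Total morphemes: 2

2


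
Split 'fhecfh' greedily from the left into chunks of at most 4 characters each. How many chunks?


'fhecfh' has 6 characters.
Chunking with max size 4:
  Chunk 1: 'fhec' (positions 0-3)
  Chunk 2: 'fh' (positions 4-5)
Total chunks: ceil(6 / 4) = 2

2


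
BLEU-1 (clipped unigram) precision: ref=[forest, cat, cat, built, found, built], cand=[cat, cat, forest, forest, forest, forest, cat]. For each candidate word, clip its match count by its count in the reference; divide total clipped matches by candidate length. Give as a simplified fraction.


Reference word counts: {'built': 2, 'cat': 2, 'forest': 1, 'found': 1}
Checking each candidate word (with clipping):
  'cat' -> in reference (ref count 2, used 1/2) -> match (matches: 1)
  'cat' -> in reference (ref count 2, used 2/2) -> match (matches: 2)
  'forest' -> in reference (ref count 1, used 1/1) -> match (matches: 3)
  'forest' -> ref count 1 already used up (1/1) -> clipped, no match (matches: 3)
  'forest' -> ref count 1 already used up (1/1) -> clipped, no match (matches: 3)
  'forest' -> ref count 1 already used up (1/1) -> clipped, no match (matches: 3)
  'cat' -> ref count 2 already used up (2/2) -> clipped, no match (matches: 3)
Clipped matches: 3, Candidate length: 7
Precision = 3/7

3/7


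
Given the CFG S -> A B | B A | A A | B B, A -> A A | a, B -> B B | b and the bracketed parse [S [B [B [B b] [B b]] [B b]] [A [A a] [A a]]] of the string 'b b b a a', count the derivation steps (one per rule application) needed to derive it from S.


Every bracketed nonterminal node [X ...] in the tree is produced by exactly one rule application.
Reading the tree off as a leftmost derivation:
  Step 1: S  =>  B A   (applied S -> B A)
  Step 2: B A  =>  B B A   (applied B -> B B)
  Step 3: B B A  =>  B B B A   (applied B -> B B)
  Step 4: B B B A  =>  b B B A   (applied B -> b)
  Step 5: b B B A  =>  b b B A   (applied B -> b)
  Step 6: b b B A  =>  b b b A   (applied B -> b)
  Step 7: b b b A  =>  b b b A A   (applied A -> A A)
  Step 8: b b b A A  =>  b b b a A   (applied A -> a)
  Step 9: b b b a A  =>  b b b a a   (applied A -> a)
Final yield: b b b a a
Total rewrite steps: 9

9


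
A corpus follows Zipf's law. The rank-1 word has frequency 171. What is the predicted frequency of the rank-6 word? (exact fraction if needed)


Zipf's law: freq(rank) = f1 / rank
f1 = 171, rank = 6
freq = 171 / 6
GCD(171, 6) = 3
Simplified: 57/2

57/2


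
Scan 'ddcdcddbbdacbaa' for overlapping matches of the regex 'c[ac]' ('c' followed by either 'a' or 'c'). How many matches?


Pattern: c[ac] means 'c' followed by either 'a' or 'c'.
Scanning 'ddcdcddbbdacbaa' position-by-position:
  Pos 0: window 'dd' -> no
  Pos 1: window 'dc' -> no
  Pos 2: window 'cd' -> no
  Pos 3: window 'dc' -> no
  Pos 4: window 'cd' -> no
  Pos 5: window 'dd' -> no
  Pos 6: window 'db' -> no
  Pos 7: window 'bb' -> no
  Pos 8: window 'bd' -> no
  Pos 9: window 'da' -> no
  Pos 10: window 'ac' -> no
  Pos 11: window 'cb' -> no
  Pos 12: window 'ba' -> no
  Pos 13: window 'aa' -> no
  Pos 14: window 'a' -> no
Total matches: 0

0


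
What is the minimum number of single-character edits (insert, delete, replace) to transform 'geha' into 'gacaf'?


Building DP table for s1='geha' (len 4) and s2='gacaf' (len 5):
       g  a  c  a  f
    0  1  2  3  4  5
  g 1  0  1  2  3  4
  e 2  1  1  2  3  4
  h 3  2  2  2  3  4
  a 4  3  2  3  2  3
Edit distance = dp[4][5] = 3

3


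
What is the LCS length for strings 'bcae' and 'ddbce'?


DP table for LCS of 'bcae' and 'ddbce':
       d  d  b  c  e
    0  0  0  0  0  0
  b 0  0  0  1  1  1
  c 0  0  0  1  2  2
  a 0  0  0  1  2  2
  e 0  0  0  1  2  3
LCS: 'bce'
LCS length = 3

3


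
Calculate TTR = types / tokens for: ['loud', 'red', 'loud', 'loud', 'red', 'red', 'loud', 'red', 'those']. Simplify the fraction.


Tokens: 9
Unique types: ('loud', 'red', 'those') = 3
TTR = 3/9
Simplify: divide both by 3 -> 1/3
TTR = 1/3

1/3


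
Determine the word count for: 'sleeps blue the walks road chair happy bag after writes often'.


Counting words by splitting on spaces:
  Word 1: 'sleeps'
  Word 2: 'blue'
  Word 3: 'the'
  Word 4: 'walks'
  Word 5: 'road'
  Word 6: 'chair'
  Word 7: 'happy'
  Word 8: 'bag'
  Word 9: 'after'
  Word 10: 'writes'
  Word 11: 'often'
Total words: 11

11


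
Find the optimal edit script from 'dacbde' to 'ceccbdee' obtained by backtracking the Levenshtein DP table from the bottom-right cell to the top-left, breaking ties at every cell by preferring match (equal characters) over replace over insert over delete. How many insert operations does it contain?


Edit distance = 4. Backtracking from cell (6, 8) with preference match > replace > insert > delete,
then listing the resulting alignment 'dacbde' -> 'ceccbdee' left to right:
  Step 1: insert 'c' [insertion #1]
  Step 2: replace d->e
  Step 3: replace a->c
  Step 4: keep 'c'
  Step 5: keep 'b'
  Step 6: keep 'd'
  Step 7: insert 'e' [insertion #2]
  Step 8: keep 'e'
Total insertions: 2

2


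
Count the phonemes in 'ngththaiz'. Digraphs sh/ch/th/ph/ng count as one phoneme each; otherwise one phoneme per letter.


Parsing 'ngththaiz' greedily, digraphs first:
  'ng' -> digraph (1 consonant phoneme) (phonemes so far: 1)
  'th' -> digraph (1 consonant phoneme) (phonemes so far: 2)
  'th' -> digraph (1 consonant phoneme) (phonemes so far: 3)
  'a' -> vowel phoneme (phonemes so far: 4)
  'i' -> vowel phoneme (phonemes so far: 5)
  'z' -> consonant phoneme (phonemes so far: 6)
Total phonemes: 6

6


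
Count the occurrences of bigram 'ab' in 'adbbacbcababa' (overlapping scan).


Scanning 'adbbacbcababa' for bigram 'ab':
  Position 0: 'ad' -> no
  Position 1: 'db' -> no
  Position 2: 'bb' -> no
  Position 3: 'ba' -> no
  Position 4: 'ac' -> no
  Position 5: 'cb' -> no
  Position 6: 'bc' -> no
  Position 7: 'ca' -> no
  Position 8: 'ab' -> MATCH
  Position 9: 'ba' -> no
  Position 10: 'ab' -> MATCH
  Position 11: 'ba' -> no
Total matches: 2

2


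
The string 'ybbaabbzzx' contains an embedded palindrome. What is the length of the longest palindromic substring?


Scanning 'ybbaabbzzx' for palindromic substrings.
Substring at positions 1-6: 'bbaabb'.
Check: reverse('bbaabb') = 'bbaabb' -> palindrome confirmed.
Neighbouring characters ('y' / 'z') break symmetry, so it cannot extend further.
No longer palindromic substring exists; longest length = 6

6


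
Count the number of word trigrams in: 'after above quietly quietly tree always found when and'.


Word trigrams from [9] words:
  Trigram 1: (after above quietly)
  Trigram 2: (above quietly quietly)
  Trigram 3: (quietly quietly tree)
  Trigram 4: (quietly tree always)
  Trigram 5: (tree always found)
  Trigram 6: (always found when)
  Trigram 7: (found when and)
Total word trigrams: 9 - 2 = 7

7


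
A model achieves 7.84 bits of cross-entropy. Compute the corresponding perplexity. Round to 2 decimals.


Perplexity formula: PP = 2^H
H = 7.84
PP = 2^7.84
Decompose: 2^7.84 = 2^7 * 2^0.84
2^7 = 128, 2^0.84 ~ 1.7900501
PP ~ 128 * 1.7900501 = 229.1264128
Rounded to 2 decimals: 229.13

229.13


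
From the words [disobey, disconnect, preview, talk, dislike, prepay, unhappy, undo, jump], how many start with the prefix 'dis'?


Checking each word for prefix 'dis':
  'disobey' -> YES, starts with 'dis' (count: 1)
  'disconnect' -> YES, starts with 'dis' (count: 2)
  'preview' -> no (count: 2)
  'talk' -> no (count: 2)
  'dislike' -> YES, starts with 'dis' (count: 3)
  'prepay' -> no (count: 3)
  'unhappy' -> no (count: 3)
  'undo' -> no (count: 3)
  'jump' -> no (count: 3)
Total with prefix 'dis': 3

3


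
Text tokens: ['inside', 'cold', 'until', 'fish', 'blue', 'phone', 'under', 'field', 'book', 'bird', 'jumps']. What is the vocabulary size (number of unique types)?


Listing all tokens and tracking unique types:
  Token 1: 'inside' -> NEW (unique so far: 1)
  Token 2: 'cold' -> NEW (unique so far: 2)
  Token 3: 'until' -> NEW (unique so far: 3)
  Token 4: 'fish' -> NEW (unique so far: 4)
  Token 5: 'blue' -> NEW (unique so far: 5)
  Token 6: 'phone' -> NEW (unique so far: 6)
  Token 7: 'under' -> NEW (unique so far: 7)
  Token 8: 'field' -> NEW (unique so far: 8)
  Token 9: 'book' -> NEW (unique so far: 9)
  Token 10: 'bird' -> NEW (unique so far: 10)
  Token 11: 'jumps' -> NEW (unique so far: 11)
Unique types: ('bird', 'blue', 'book', 'cold', 'field', 'fish', 'inside', 'jumps', 'phone', 'under', 'until')
Vocabulary size: 11

11


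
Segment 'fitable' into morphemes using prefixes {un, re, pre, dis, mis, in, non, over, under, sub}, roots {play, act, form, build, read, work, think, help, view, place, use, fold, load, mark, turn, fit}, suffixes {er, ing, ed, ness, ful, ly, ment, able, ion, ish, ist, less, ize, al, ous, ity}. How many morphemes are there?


Segmenting 'fitable' against the inventory:
  'fit' -> root (morpheme 1)
  'able' -> suffix (morpheme 2)
Total morphemes: 2

2


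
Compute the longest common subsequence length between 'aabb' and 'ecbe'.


DP table for LCS of 'aabb' and 'ecbe':
       e  c  b  e
    0  0  0  0  0
  a 0  0  0  0  0
  a 0  0  0  0  0
  b 0  0  0  1  1
  b 0  0  0  1  1
LCS: 'b'
LCS length = 1

1


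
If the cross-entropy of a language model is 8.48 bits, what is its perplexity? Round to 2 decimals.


Perplexity formula: PP = 2^H
H = 8.48
PP = 2^8.48
Decompose: 2^8.48 = 2^8 * 2^0.48
2^8 = 256, 2^0.48 ~ 1.3947437
PP ~ 256 * 1.3947437 = 357.0543872
Rounded to 2 decimals: 357.05

357.05


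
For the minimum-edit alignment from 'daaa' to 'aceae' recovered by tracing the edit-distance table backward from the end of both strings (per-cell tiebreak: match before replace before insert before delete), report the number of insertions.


Edit distance = 4. Backtracking from cell (4, 5) with preference match > replace > insert > delete,
then listing the resulting alignment 'daaa' -> 'aceae' left to right:
  Step 1: insert 'a' [insertion #1]
  Step 2: replace d->c
  Step 3: replace a->e
  Step 4: keep 'a'
  Step 5: replace a->e
Total insertions: 1

1


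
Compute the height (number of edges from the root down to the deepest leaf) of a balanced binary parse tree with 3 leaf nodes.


In a balanced binary tree with n leaves the deepest leaf is ceil(log2(n)) edges below the root.
log2(3) = 1.5850
ceil(1.5850) = 2
height (edges) = 2

2


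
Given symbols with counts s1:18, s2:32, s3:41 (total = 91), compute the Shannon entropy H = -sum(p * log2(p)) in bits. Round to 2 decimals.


Computing entropy H = -sum(p_i * log2(p_i)):
  s1: p = 18/91 = 0.1978, -p*log2(p) = 0.4624
  s2: p = 32/91 = 0.3516, -p*log2(p) = 0.5302
  s3: p = 41/91 = 0.4505, -p*log2(p) = 0.5182
H = sum of terms = 1.5108
Rounded to 2 decimals: 1.51

1.51


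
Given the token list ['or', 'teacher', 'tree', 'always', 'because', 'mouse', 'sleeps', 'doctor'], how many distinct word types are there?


Listing all tokens and tracking unique types:
  Token 1: 'or' -> NEW (unique so far: 1)
  Token 2: 'teacher' -> NEW (unique so far: 2)
  Token 3: 'tree' -> NEW (unique so far: 3)
  Token 4: 'always' -> NEW (unique so far: 4)
  Token 5: 'because' -> NEW (unique so far: 5)
  Token 6: 'mouse' -> NEW (unique so far: 6)
  Token 7: 'sleeps' -> NEW (unique so far: 7)
  Token 8: 'doctor' -> NEW (unique so far: 8)
Unique types: ('always', 'because', 'doctor', 'mouse', 'or', 'sleeps', 'teacher', 'tree')
Vocabulary size: 8

8


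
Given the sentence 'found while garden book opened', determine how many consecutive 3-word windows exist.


Word trigrams from [5] words:
  Trigram 1: (found while garden)
  Trigram 2: (while garden book)
  Trigram 3: (garden book opened)
Total word trigrams: 5 - 2 = 3

3


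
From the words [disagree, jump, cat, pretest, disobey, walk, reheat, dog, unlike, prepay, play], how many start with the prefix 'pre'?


Checking each word for prefix 'pre':
  'disagree' -> no (count: 0)
  'jump' -> no (count: 0)
  'cat' -> no (count: 0)
  'pretest' -> YES, starts with 'pre' (count: 1)
  'disobey' -> no (count: 1)
  'walk' -> no (count: 1)
  'reheat' -> no (count: 1)
  'dog' -> no (count: 1)
  'unlike' -> no (count: 1)
  'prepay' -> YES, starts with 'pre' (count: 2)
  'play' -> no (count: 2)
Total with prefix 'pre': 2

2


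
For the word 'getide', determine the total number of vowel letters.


Scanning each character of 'getide':
  Position 1: 'g' -> consonant (running count: 0)
  Position 2: 'e' -> vowel (running count: 1)
  Position 3: 't' -> consonant (running count: 1)
  Position 4: 'i' -> vowel (running count: 2)
  Position 5: 'd' -> consonant (running count: 2)
  Position 6: 'e' -> vowel (running count: 3)
Total vowels: 3

3


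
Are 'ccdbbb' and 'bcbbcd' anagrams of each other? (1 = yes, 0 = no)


Sort characters of 'ccdbbb': 'bbbccd'
Sort characters of 'bcbbcd': 'bbbccd'
Sorted forms match -> they ARE anagrams
Result: 1

1


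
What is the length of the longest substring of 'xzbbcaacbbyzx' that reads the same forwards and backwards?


Scanning 'xzbbcaacbbyzx' for palindromic substrings.
Substring at positions 2-9: 'bbcaacbb'.
Check: reverse('bbcaacbb') = 'bbcaacbb' -> palindrome confirmed.
Neighbouring characters ('z' / 'y') break symmetry, so it cannot extend further.
No longer palindromic substring exists; longest length = 8

8


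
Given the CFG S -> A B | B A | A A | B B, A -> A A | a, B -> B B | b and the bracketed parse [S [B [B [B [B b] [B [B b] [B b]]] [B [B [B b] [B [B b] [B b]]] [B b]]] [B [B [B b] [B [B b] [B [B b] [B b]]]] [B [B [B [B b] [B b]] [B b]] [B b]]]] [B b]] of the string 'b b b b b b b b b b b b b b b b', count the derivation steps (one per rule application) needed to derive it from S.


Every bracketed nonterminal node [X ...] in the tree is produced by exactly one rule application.
Reading the tree off as a leftmost derivation:
  Step 1: S  =>  B B   (applied S -> B B)
  Step 2: B B  =>  B B B   (applied B -> B B)
  Step 3: B B B  =>  B B B B   (applied B -> B B)
  Step 4: B B B B  =>  B B B B B   (applied B -> B B)
  Step 5: B B B B B  =>  b B B B B   (applied B -> b)
  Step 6: b B B B B  =>  b B B B B B   (applied B -> B B)
  Step 7: b B B B B B  =>  b b B B B B   (applied B -> b)
  Step 8: b b B B B B  =>  b b b B B B   (applied B -> b)
  Step 9: b b b B B B  =>  b b b B B B B   (applied B -> B B)
  Step 10: b b b B B B B  =>  b b b B B B B B   (applied B -> B B)
  Step 11: b b b B B B B B  =>  b b b b B B B B   (applied B -> b)
  Step 12: b b b b B B B B  =>  b b b b B B B B B   (applied B -> B B)
  Step 13: b b b b B B B B B  =>  b b b b b B B B B   (applied B -> b)
  Step 14: b b b b b B B B B  =>  b b b b b b B B B   (applied B -> b)
  Step 15: b b b b b b B B B  =>  b b b b b b b B B   (applied B -> b)
  Step 16: b b b b b b b B B  =>  b b b b b b b B B B   (applied B -> B B)
  Step 17: b b b b b b b B B B  =>  b b b b b b b B B B B   (applied B -> B B)
  Step 18: b b b b b b b B B B B  =>  b b b b b b b b B B B   (applied B -> b)
  Step 19: b b b b b b b b B B B  =>  b b b b b b b b B B B B   (applied B -> B B)
  Step 20: b b b b b b b b B B B B  =>  b b b b b b b b b B B B   (applied B -> b)
  Step 21: b b b b b b b b b B B B  =>  b b b b b b b b b B B B B   (applied B -> B B)
  Step 22: b b b b b b b b b B B B B  =>  b b b b b b b b b b B B B   (applied B -> b)
  Step 23: b b b b b b b b b b B B B  =>  b b b b b b b b b b b B B   (applied B -> b)
  Step 24: b b b b b b b b b b b B B  =>  b b b b b b b b b b b B B B   (applied B -> B B)
  Step 25: b b b b b b b b b b b B B B  =>  b b b b b b b b b b b B B B B   (applied B -> B B)
  Step 26: b b b b b b b b b b b B B B B  =>  b b b b b b b b b b b B B B B B   (applied B -> B B)
  Step 27: b b b b b b b b b b b B B B B B  =>  b b b b b b b b b b b b B B B B   (applied B -> b)
  Step 28: b b b b b b b b b b b b B B B B  =>  b b b b b b b b b b b b b B B B   (applied B -> b)
  Step 29: b b b b b b b b b b b b b B B B  =>  b b b b b b b b b b b b b b B B   (applied B -> b)
  Step 30: b b b b b b b b b b b b b b B B  =>  b b b b b b b b b b b b b b b B   (applied B -> b)
  Step 31: b b b b b b b b b b b b b b b B  =>  b b b b b b b b b b b b b b b b   (applied B -> b)
Final yield: b b b b b b b b b b b b b b b b
Total rewrite steps: 31

31


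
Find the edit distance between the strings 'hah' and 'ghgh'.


Building DP table for s1='hah' (len 3) and s2='ghgh' (len 4):
       g  h  g  h
    0  1  2  3  4
  h 1  1  1  2  3
  a 2  2  2  2  3
  h 3  3  2  3  2
Edit distance = dp[3][4] = 2

2


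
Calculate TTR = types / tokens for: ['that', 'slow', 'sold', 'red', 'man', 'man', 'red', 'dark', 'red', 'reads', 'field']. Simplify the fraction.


Tokens: 11
Unique types: ('dark', 'field', 'man', 'reads', 'red', 'slow', 'sold', 'that') = 8
TTR = 8/11
Already in lowest terms.

8/11
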